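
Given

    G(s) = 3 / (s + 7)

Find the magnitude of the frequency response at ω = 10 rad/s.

|G(j10)| ≈ 0.2458

Substitute s = j10: numerator = 3, denominator = 7 + j10.
|G(j10)| = |3| / |7 + j10| = 3 / 12.207 ≈ 0.2458.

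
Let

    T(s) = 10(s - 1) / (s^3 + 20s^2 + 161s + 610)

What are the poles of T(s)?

s = -5 + 6j, -5 - 6j, -10

The poles are the roots of the denominator s^3 + 20s^2 + 161s + 610 = 0.
Trying s = -10: the polynomial evaluates to 0, so (s + 10) is a factor.
Dividing out leaves s^2 + 10s + 61 = 0.
The quadratic formula then gives s = -5 ± 6j.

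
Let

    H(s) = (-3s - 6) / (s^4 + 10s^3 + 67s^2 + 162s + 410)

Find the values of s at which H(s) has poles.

s = -4 + 5j, -4 - 5j, -1 + 3j, -1 - 3j

The poles are the roots of the denominator s^4 + 10s^3 + 67s^2 + 162s + 410 = 0.
No real roots exist; factor into two real quadratics: (s^2 + 8s + 41)(s^2 + 2s + 10) = 0.
Each quadratic gives a conjugate pair via the quadratic formula.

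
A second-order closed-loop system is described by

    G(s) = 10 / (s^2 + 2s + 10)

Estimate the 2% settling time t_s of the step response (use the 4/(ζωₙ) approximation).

t_s ≈ 4 s

Comparing s^2 + 2s + 10 to s^2 + 2ζωₙs + ωₙ²: ωₙ = √10 ≈ 3.162 rad/s and ζ = 2/(2·√10) ≈ 0.3162.
ζωₙ = 2/2 = 1, so t_s ≈ 4/(ζωₙ) = 4/1 = 4 s.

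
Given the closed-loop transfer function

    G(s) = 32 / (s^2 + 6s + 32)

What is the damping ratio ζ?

ζ ≈ 0.5303

Compare the denominator to the standard form s^2 + 2ζωₙs + ωₙ².
ωₙ² = 32, so ωₙ = √32 ≈ 5.657 rad/s.
2ζωₙ = 6, so ζ = 6/(2·√32) ≈ 0.5303.
With ζ = 0.5303 the response is underdamped.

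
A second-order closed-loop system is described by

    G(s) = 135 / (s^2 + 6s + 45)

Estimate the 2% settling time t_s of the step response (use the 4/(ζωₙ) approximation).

t_s ≈ 1.333 s

Comparing s^2 + 6s + 45 to s^2 + 2ζωₙs + ωₙ²: ωₙ = √45 ≈ 6.708 rad/s and ζ = 6/(2·√45) ≈ 0.4472.
ζωₙ = 6/2 = 3, so t_s ≈ 4/(ζωₙ) = 4/3 ≈ 1.333 s.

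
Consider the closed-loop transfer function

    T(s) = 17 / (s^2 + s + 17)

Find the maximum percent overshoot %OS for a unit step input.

%OS ≈ 68.1%

Comparing s^2 + s + 17 to s^2 + 2ζωₙs + ωₙ²: ωₙ = √17 ≈ 4.123 rad/s and ζ = 1/(2·√17) ≈ 0.1213.
%OS = 100·exp(−πζ/√(1−ζ²)) = 100·exp(−π·0.1213/√(1−0.1213²)) ≈ 68.1%.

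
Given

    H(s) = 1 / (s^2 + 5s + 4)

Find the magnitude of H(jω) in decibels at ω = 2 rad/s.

Substitute s = j2: numerator = 1, denominator = j10.
|H(j2)| = |1| / |j10| = 1 / 10 = 0.1000.
In decibels: 20·log₁₀(0.1000) ≈ -20 dB.

|H(j2)|_dB ≈ -20 dB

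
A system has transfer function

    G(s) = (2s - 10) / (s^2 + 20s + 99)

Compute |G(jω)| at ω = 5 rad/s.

Substitute s = j5: numerator = -10 + j10, denominator = 74 + j100.
|G(j5)| = |-10 + j10| / |74 + j100| = 14.142 / 124.40 ≈ 0.1137.

|G(j5)| ≈ 0.1137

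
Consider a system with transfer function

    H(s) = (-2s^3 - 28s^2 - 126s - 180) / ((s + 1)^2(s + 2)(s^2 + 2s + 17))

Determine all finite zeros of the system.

s = -5, -3, -6

Set the numerator to zero: -2s^3 - 28s^2 - 126s - 180 = 0, i.e. -2·(s^3 + 14s^2 + 63s + 90) = 0.
Factoring: (s + 5)(s + 3)(s + 6) = 0.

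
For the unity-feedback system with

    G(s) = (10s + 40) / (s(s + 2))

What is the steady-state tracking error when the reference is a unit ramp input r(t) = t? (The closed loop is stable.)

G(s) has one pole at the origin.
This is a Type 1 system. Kv = lim_{s→0} s·G(s) = 40/2 = 20.
e_ss = 1/Kv = 1/(20) = 1/20 ≈ 0.05000.

e_ss = 0.05000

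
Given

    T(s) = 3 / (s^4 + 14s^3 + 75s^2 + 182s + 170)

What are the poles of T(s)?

s = -4 + j, -4 - j, -3 + j, -3 - j

The poles are the roots of the denominator s^4 + 14s^3 + 75s^2 + 182s + 170 = 0.
No real roots exist; factor into two real quadratics: (s^2 + 8s + 17)(s^2 + 6s + 10) = 0.
Each quadratic gives a conjugate pair via the quadratic formula.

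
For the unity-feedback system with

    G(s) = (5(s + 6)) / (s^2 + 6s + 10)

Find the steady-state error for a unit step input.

G(s) has no poles at the origin.
This is a Type 0 system. Kp = lim_{s→0} G(s) = 30/10 = 3.
e_ss = 1/(1 + Kp) = 1/(1 + 3) = 1/4 ≈ 0.2500.

e_ss = 0.2500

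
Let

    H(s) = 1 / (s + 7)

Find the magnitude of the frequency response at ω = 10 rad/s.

|H(j10)| ≈ 0.08192

Substitute s = j10: numerator = 1, denominator = 7 + j10.
|H(j10)| = |1| / |7 + j10| = 1 / 12.207 ≈ 0.08192.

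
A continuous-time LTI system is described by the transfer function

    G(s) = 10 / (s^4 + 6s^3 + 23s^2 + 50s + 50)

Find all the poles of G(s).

The poles are the roots of the denominator s^4 + 6s^3 + 23s^2 + 50s + 50 = 0.
No real roots exist; factor into two real quadratics: (s^2 + 4s + 5)(s^2 + 2s + 10) = 0.
Each quadratic gives a conjugate pair via the quadratic formula.

s = -2 + j, -2 - j, -1 + 3j, -1 - 3j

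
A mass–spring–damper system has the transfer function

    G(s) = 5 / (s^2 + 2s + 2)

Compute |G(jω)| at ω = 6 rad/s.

Substitute s = j6: numerator = 5, denominator = -34 + j12.
|G(j6)| = |5| / |-34 + j12| = 5 / 36.056 ≈ 0.1387.

|G(j6)| ≈ 0.1387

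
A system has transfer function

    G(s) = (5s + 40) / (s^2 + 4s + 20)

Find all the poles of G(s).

s = -2 ± 4j

The poles are the roots of the denominator s^2 + 4s + 20 = 0.
Using the quadratic formula: s = (-4 ± √(-64))/2 = -2 ± 4j.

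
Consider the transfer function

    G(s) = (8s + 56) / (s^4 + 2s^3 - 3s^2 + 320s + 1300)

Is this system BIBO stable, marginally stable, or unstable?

The denominator s^4 + 2s^3 - 3s^2 + 320s + 1300 factors as (s + 5)^2(s^2 - 8s + 52), giving poles at s = -5, -5, 4 ± 6j.
Since the pole(s) at s = 4 + 6j, 4 - 6j lie in the right half-plane, the system is unstable.

unstable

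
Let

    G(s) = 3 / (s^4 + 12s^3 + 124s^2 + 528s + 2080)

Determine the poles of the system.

The poles are the roots of the denominator s^4 + 12s^3 + 124s^2 + 528s + 2080 = 0.
No real roots exist; factor into two real quadratics: (s^2 + 4s + 40)(s^2 + 8s + 52) = 0.
Each quadratic gives a conjugate pair via the quadratic formula.

s = -2 ± 6j, -4 ± 6j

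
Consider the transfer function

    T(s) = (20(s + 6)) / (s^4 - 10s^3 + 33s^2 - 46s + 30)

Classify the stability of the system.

unstable

The denominator s^4 - 10s^3 + 33s^2 - 46s + 30 factors as (s - 5)(s - 3)(s^2 - 2s + 2), giving poles at s = 5, 3, 1 ± j.
Since the pole(s) at s = 5, 3, 1 + j, 1 - j lie in the right half-plane, the system is unstable.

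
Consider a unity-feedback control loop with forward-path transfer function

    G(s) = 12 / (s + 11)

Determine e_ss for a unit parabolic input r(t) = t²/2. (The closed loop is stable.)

G(s) has no poles at the origin.
This is a Type 0 system; Ka = lim_{s→0} s^2·G(s) = 0, so the steady-state error for a parabola input is infinite.

e_ss = ∞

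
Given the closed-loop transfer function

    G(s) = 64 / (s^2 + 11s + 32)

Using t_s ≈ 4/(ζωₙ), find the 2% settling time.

Comparing s^2 + 11s + 32 to s^2 + 2ζωₙs + ωₙ²: ωₙ = √32 ≈ 5.657 rad/s and ζ = 11/(2·√32) ≈ 0.9723.
ζωₙ = 11/2 = 5.5, so t_s ≈ 4/(ζωₙ) = 4/5.5 ≈ 0.7273 s.

t_s ≈ 0.7273 s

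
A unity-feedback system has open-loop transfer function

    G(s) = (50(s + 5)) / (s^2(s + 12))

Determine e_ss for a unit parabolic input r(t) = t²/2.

e_ss = 0.04800

G(s) has 2 poles at the origin.
This is a Type 2 system. Ka = lim_{s→0} s^2·G(s) = 250/12 = 125/6.
e_ss = 1/Ka = 1/(125/6) = 6/125 ≈ 0.04800.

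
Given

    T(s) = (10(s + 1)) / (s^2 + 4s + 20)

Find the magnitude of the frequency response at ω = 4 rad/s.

Substitute s = j4: numerator = 10 + j40, denominator = 4 + j16.
|T(j4)| = |10 + j40| / |4 + j16| = 41.231 / 16.492 = 2.500.

|T(j4)| = 2.500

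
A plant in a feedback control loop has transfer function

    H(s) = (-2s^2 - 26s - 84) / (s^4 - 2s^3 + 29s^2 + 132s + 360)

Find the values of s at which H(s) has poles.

s = 3 + 6j, 3 - 6j, -2 + 2j, -2 - 2j

The poles are the roots of the denominator s^4 - 2s^3 + 29s^2 + 132s + 360 = 0.
No real roots exist; factor into two real quadratics: (s^2 - 6s + 45)(s^2 + 4s + 8) = 0.
Each quadratic gives a conjugate pair via the quadratic formula.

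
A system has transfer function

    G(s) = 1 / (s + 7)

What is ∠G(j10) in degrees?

At s = j10: numerator = 1, denominator = 7 + j10.
∠G = ∠num − ∠den = 0° − (55.008°) = -55.01°.

∠G(j10) ≈ -55.01°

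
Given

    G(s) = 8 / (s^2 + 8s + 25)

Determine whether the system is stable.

The denominator s^2 + 8s + 25 factors as (s^2 + 8s + 25), giving poles at s = -4 + 3j, -4 - 3j.
Since all poles lie strictly in the left half-plane, the system is stable.

stable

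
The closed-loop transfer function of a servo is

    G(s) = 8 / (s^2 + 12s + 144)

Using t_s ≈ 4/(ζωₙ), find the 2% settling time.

t_s ≈ 0.6667 s

Comparing s^2 + 12s + 144 to s^2 + 2ζωₙs + ωₙ²: ωₙ = 12 rad/s and ζ = 12/(2·12) = 0.5.
ζωₙ = 12/2 = 6, so t_s ≈ 4/(ζωₙ) = 4/6 ≈ 0.6667 s.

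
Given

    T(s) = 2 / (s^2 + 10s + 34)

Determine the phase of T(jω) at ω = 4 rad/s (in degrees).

At s = j4: numerator = 2, denominator = 18 + j40.
∠T = ∠num − ∠den = 0° − (65.772°) = -65.77°.

∠T(j4) ≈ -65.77°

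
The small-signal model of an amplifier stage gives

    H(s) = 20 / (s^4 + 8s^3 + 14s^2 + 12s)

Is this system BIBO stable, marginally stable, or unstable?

The denominator s^4 + 8s^3 + 14s^2 + 12s factors as s(s + 6)(s^2 + 2s + 2), giving poles at s = 0, -6, -1 ± j.
Since the simple pole(s) at s = 0 lie on the jω-axis with none in the right half-plane, the system is marginally stable.

marginally stable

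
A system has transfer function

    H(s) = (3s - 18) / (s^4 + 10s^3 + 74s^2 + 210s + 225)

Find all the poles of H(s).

The poles are the roots of the denominator s^4 + 10s^3 + 74s^2 + 210s + 225 = 0.
No real roots exist; factor into two real quadratics: (s^2 + 6s + 45)(s^2 + 4s + 5) = 0.
Each quadratic gives a conjugate pair via the quadratic formula.

s = -3 ± 6j, -2 ± j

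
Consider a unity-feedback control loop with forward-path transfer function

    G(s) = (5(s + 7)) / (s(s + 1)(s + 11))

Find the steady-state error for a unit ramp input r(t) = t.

G(s) has one pole at the origin.
This is a Type 1 system. Kv = lim_{s→0} s·G(s) = 35/11.
e_ss = 1/Kv = 1/(35/11) = 11/35 ≈ 0.3143.

e_ss = 0.3143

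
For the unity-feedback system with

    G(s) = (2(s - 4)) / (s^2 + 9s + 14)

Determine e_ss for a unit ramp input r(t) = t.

e_ss = ∞

G(s) has no poles at the origin.
This is a Type 0 system; Kv = lim_{s→0} s·G(s) = 0, so the steady-state error for a ramp input is infinite.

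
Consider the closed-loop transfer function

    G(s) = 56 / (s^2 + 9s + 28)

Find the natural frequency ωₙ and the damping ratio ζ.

Compare the denominator to the standard form s^2 + 2ζωₙs + ωₙ².
ωₙ² = 28, so ωₙ = √28 ≈ 5.292 rad/s.
2ζωₙ = 9, so ζ = 9/(2·√28) ≈ 0.8504.
With ζ = 0.8504 the response is underdamped.

ωₙ ≈ 5.292 rad/s, ζ ≈ 0.8504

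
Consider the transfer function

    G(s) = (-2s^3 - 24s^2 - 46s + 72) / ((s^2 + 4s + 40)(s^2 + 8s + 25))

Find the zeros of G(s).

Set the numerator to zero: -2s^3 - 24s^2 - 46s + 72 = 0, i.e. -2·(s^3 + 12s^2 + 23s - 36) = 0.
Factoring: (s - 1)(s + 9)(s + 4) = 0.

s = 1, -9, -4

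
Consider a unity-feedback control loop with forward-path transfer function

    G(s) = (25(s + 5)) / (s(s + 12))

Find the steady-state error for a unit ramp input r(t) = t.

e_ss = 0.09600

G(s) has one pole at the origin.
This is a Type 1 system. Kv = lim_{s→0} s·G(s) = 125/12.
e_ss = 1/Kv = 1/(125/12) = 12/125 ≈ 0.09600.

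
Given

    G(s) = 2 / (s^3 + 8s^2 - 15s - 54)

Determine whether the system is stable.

unstable

The denominator s^3 + 8s^2 - 15s - 54 factors as (s + 2)(s - 3)(s + 9), giving poles at s = -2, 3, -9.
Since the pole(s) at s = 3 lie in the right half-plane, the system is unstable.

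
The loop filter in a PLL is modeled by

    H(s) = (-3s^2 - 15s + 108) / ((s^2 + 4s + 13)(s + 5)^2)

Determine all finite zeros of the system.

Set the numerator to zero: -3s^2 - 15s + 108 = 0, i.e. -3·(s^2 + 5s - 36) = 0.
Factoring: (s - 4)(s + 9) = 0.

s = 4, -9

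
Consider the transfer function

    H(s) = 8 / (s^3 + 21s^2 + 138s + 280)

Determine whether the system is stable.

The denominator s^3 + 21s^2 + 138s + 280 factors as (s + 7)(s + 10)(s + 4), giving poles at s = -7, -10, -4.
Since all poles lie strictly in the left half-plane, the system is stable.

stable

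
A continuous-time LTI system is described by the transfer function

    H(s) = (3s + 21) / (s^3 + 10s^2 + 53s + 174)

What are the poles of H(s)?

s = -2 ± 5j, -6

The poles are the roots of the denominator s^3 + 10s^2 + 53s + 174 = 0.
Trying s = -6: the polynomial evaluates to 0, so (s + 6) is a factor.
Dividing out leaves s^2 + 4s + 29 = 0.
The quadratic formula then gives s = -2 ± 5j.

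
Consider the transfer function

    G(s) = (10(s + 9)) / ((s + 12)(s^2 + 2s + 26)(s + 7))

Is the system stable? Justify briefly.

stable

The poles can be read from the denominator factors: s = -12, -1 + 5j, -1 - 5j, -7.
Since all poles lie strictly in the left half-plane, the system is stable.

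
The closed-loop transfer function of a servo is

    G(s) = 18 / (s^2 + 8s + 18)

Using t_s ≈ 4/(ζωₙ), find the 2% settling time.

Comparing s^2 + 8s + 18 to s^2 + 2ζωₙs + ωₙ²: ωₙ = √18 ≈ 4.243 rad/s and ζ = 8/(2·√18) ≈ 0.9428.
ζωₙ = 8/2 = 4, so t_s ≈ 4/(ζωₙ) = 4/4 = 1 s.

t_s ≈ 1 s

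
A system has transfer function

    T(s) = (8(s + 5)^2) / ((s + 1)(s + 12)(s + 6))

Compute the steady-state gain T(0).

T(0) = 25/9 ≈ 2.778

At s = 0 each factor (s + a) contributes a and each (s^2 + bs + c) contributes c.
T(0) = 8·(5) · (5) / ((1) · (12) · (6)) = 200/72 = 25/9.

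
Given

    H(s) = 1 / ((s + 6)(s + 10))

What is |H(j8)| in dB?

|H(j8)|_dB ≈ -42.1 dB

Substitute s = j8: numerator = 1, denominator = -4 + j128.
|H(j8)| = |1| / |-4 + j128| = 1 / 128.06 ≈ 0.007809.
In decibels: 20·log₁₀(0.007809) ≈ -42.1 dB.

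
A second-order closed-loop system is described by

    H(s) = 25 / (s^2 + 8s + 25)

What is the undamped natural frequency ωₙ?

Compare the denominator to the standard form s^2 + 2ζωₙs + ωₙ².
ωₙ² = 25, so ωₙ = 5 rad/s.

ωₙ = 5 rad/s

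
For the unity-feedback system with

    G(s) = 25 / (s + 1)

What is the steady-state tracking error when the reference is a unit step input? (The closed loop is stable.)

G(s) has no poles at the origin.
This is a Type 0 system. Kp = lim_{s→0} G(s) = 25/1.
e_ss = 1/(1 + Kp) = 1/(1 + 25) = 1/26 ≈ 0.03846.

e_ss = 0.03846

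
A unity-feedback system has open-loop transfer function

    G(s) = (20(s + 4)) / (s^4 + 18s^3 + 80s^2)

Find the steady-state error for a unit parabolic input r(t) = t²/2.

G(s) has 2 poles at the origin.
This is a Type 2 system. Ka = lim_{s→0} s^2·G(s) = 80/80 = 1.
e_ss = 1/Ka = 1/(1) = 1.

e_ss = 1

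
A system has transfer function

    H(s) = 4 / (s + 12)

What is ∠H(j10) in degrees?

At s = j10: numerator = 4, denominator = 12 + j10.
∠H = ∠num − ∠den = 0° − (39.806°) = -39.81°.

∠H(j10) ≈ -39.81°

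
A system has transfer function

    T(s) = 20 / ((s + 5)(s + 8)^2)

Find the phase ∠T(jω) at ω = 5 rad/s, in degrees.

∠T(j5) ≈ -109.0°

At s = j5: numerator = 20, denominator = -205 + j595.
∠T = ∠num − ∠den = 0° − (109.01°) = -109.0°.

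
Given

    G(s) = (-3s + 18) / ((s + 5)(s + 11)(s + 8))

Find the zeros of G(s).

s = 6

Set the numerator to zero: -3s + 18 = 0, i.e. -3·(s - 6) = 0.
So s = 6.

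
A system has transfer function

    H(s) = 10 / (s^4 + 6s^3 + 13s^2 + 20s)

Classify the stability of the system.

marginally stable

The denominator s^4 + 6s^3 + 13s^2 + 20s factors as s(s + 4)(s^2 + 2s + 5), giving poles at s = 0, -4, -1 + 2j, -1 - 2j.
Since the simple pole(s) at s = 0 lie on the jω-axis with none in the right half-plane, the system is marginally stable.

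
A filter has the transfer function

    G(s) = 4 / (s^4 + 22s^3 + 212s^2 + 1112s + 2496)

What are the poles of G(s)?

The poles are the roots of the denominator s^4 + 22s^3 + 212s^2 + 1112s + 2496 = 0.
Trying s = -6: the polynomial evaluates to 0, so (s + 6) is a factor.
Dividing out leaves s^3 + 16s^2 + 116s + 416 = 0.
This factors further as (s^2 + 8s + 52)(s + 8) = 0.

s = -6, -4 ± 6j, -8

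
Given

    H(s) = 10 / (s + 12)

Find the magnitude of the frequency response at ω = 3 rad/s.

|H(j3)| ≈ 0.8085

Substitute s = j3: numerator = 10, denominator = 12 + j3.
|H(j3)| = |10| / |12 + j3| = 10 / 12.369 ≈ 0.8085.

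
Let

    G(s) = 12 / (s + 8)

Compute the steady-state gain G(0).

Set s = 0: G(0) = (12) / (8) = 3/2.

G(0) = 3/2 ≈ 1.500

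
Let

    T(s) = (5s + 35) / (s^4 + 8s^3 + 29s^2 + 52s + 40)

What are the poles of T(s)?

s = -2 + 2j, -2 - 2j, -2 + j, -2 - j

The poles are the roots of the denominator s^4 + 8s^3 + 29s^2 + 52s + 40 = 0.
No real roots exist; factor into two real quadratics: (s^2 + 4s + 8)(s^2 + 4s + 5) = 0.
Each quadratic gives a conjugate pair via the quadratic formula.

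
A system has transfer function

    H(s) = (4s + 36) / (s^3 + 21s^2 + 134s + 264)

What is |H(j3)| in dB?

Substitute s = j3: numerator = 36 + j12, denominator = 75 + j375.
|H(j3)| = |36 + j12| / |75 + j375| = 37.947 / 382.43 ≈ 0.09923.
In decibels: 20·log₁₀(0.09923) ≈ -20.1 dB.

|H(j3)|_dB ≈ -20.1 dB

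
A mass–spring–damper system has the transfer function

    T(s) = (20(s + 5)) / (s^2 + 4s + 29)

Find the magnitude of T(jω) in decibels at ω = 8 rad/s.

|T(j8)|_dB ≈ 12.0 dB

Substitute s = j8: numerator = 100 + j160, denominator = -35 + j32.
|T(j8)| = |100 + j160| / |-35 + j32| = 188.68 / 47.424 ≈ 3.979.
In decibels: 20·log₁₀(3.979) ≈ 12.0 dB.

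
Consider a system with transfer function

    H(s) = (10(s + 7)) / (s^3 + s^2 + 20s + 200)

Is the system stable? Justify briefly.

The denominator s^3 + s^2 + 20s + 200 factors as (s^2 - 4s + 40)(s + 5), giving poles at s = 2 + 6j, 2 - 6j, -5.
Since the pole(s) at s = 2 ± 6j lie in the right half-plane, the system is unstable.

unstable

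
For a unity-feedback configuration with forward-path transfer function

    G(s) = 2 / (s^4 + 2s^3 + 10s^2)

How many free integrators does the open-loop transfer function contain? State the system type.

Factor s from the denominator: s^4 + 2s^3 + 10s^2 = s^2·(s^2 + 2s + 10).
There are 2 poles at the origin, so the system is Type 2.

Type 2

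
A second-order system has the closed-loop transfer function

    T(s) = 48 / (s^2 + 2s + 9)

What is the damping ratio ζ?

Compare the denominator to the standard form s^2 + 2ζωₙs + ωₙ².
ωₙ² = 9, so ωₙ = 3 rad/s.
2ζωₙ = 2, so ζ = 2/(2·3) ≈ 0.3333.

ζ ≈ 0.3333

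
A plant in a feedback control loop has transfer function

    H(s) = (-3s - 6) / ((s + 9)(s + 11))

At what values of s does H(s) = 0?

s = -2

Set the numerator to zero: -3s - 6 = 0, i.e. -3·(s + 2) = 0.
So s = -2.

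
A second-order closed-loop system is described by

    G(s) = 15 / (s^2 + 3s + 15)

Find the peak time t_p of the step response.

Comparing s^2 + 3s + 15 to s^2 + 2ζωₙs + ωₙ²: ωₙ = √15 ≈ 3.873 rad/s and ζ = 3/(2·√15) ≈ 0.3873.
ζωₙ = 3/2 = 1.5, so ω_d = ωₙ√(1−ζ²) = √(ωₙ² − (ζωₙ)²) = √(15 − 1.5²) = √12.75 ≈ 3.571 rad/s.
t_p = π/ω_d = π/3.571 ≈ 0.8798 s.

t_p ≈ 0.8798 s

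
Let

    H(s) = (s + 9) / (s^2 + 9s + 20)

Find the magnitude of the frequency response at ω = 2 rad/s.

|H(j2)| ≈ 0.3828

Substitute s = j2: numerator = 9 + j2, denominator = 16 + j18.
|H(j2)| = |9 + j2| / |16 + j18| = 9.2195 / 24.083 ≈ 0.3828.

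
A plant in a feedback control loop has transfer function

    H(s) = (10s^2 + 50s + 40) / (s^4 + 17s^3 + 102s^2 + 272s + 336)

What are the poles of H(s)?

The poles are the roots of the denominator s^4 + 17s^3 + 102s^2 + 272s + 336 = 0.
Trying s = -7: the polynomial evaluates to 0, so (s + 7) is a factor.
Dividing out leaves s^3 + 10s^2 + 32s + 48 = 0.
This factors further as (s^2 + 4s + 8)(s + 6) = 0.

s = -2 ± 2j, -7, -6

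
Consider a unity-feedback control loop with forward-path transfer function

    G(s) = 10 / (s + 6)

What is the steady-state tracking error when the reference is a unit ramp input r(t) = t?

G(s) has no poles at the origin.
This is a Type 0 system; Kv = lim_{s→0} s·G(s) = 0, so the steady-state error for a ramp input is infinite.

e_ss = ∞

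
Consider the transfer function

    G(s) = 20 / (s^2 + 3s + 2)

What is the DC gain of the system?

Set s = 0: G(0) = (20) / (2) = 10.

G(0) = 10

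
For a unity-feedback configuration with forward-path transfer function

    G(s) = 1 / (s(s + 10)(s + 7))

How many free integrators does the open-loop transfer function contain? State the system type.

The denominator has 1 factor of s at the origin (free integrator), so this is a Type 1 system.

Type 1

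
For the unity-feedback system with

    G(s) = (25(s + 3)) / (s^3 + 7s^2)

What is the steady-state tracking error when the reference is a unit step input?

G(s) has 2 poles at the origin.
This is a Type 2 system; for a step input the steady-state error is zero.

e_ss = 0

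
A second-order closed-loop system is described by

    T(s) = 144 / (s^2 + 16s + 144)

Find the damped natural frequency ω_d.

ω_d ≈ 8.944 rad/s

Comparing s^2 + 16s + 144 to s^2 + 2ζωₙs + ωₙ²: ωₙ = 12 rad/s and ζ = 16/(2·12) ≈ 0.6667.
ζωₙ = 16/2 = 8, so ω_d = ωₙ√(1−ζ²) = √(ωₙ² − (ζωₙ)²) = √(144 − 8²) = √80 ≈ 8.944 rad/s.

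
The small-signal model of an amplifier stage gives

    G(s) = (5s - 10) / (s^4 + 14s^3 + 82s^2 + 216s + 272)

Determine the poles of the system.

s = -2 + 2j, -2 - 2j, -5 + 3j, -5 - 3j

The poles are the roots of the denominator s^4 + 14s^3 + 82s^2 + 216s + 272 = 0.
No real roots exist; factor into two real quadratics: (s^2 + 4s + 8)(s^2 + 10s + 34) = 0.
Each quadratic gives a conjugate pair via the quadratic formula.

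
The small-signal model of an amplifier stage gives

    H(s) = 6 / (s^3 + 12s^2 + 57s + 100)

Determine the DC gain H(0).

H(0) = 3/50 ≈ 0.06000

Set s = 0: H(0) = (6) / (100) = 3/50.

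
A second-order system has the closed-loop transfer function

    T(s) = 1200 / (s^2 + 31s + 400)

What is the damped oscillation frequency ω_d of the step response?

Comparing s^2 + 31s + 400 to s^2 + 2ζωₙs + ωₙ²: ωₙ = 20 rad/s and ζ = 31/(2·20) = 0.775.
ζωₙ = 31/2 = 15.5, so ω_d = ωₙ√(1−ζ²) = √(ωₙ² − (ζωₙ)²) = √(400 − 15.5²) = √159.75 ≈ 12.64 rad/s.

ω_d ≈ 12.64 rad/s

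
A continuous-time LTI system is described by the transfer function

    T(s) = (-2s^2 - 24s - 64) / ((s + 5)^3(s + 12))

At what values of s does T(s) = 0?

s = -4, -8

Set the numerator to zero: -2s^2 - 24s - 64 = 0, i.e. -2·(s^2 + 12s + 32) = 0.
Factoring: (s + 4)(s + 8) = 0.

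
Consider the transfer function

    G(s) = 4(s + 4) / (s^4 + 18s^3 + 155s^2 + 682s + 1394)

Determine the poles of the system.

s = -5 + 3j, -5 - 3j, -4 + 5j, -4 - 5j

The poles are the roots of the denominator s^4 + 18s^3 + 155s^2 + 682s + 1394 = 0.
No real roots exist; factor into two real quadratics: (s^2 + 10s + 34)(s^2 + 8s + 41) = 0.
Each quadratic gives a conjugate pair via the quadratic formula.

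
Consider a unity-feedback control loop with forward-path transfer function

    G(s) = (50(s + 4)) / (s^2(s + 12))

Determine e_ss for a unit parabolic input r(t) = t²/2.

e_ss = 0.06000

G(s) has 2 poles at the origin.
This is a Type 2 system. Ka = lim_{s→0} s^2·G(s) = 200/12 = 50/3.
e_ss = 1/Ka = 1/(50/3) = 3/50 ≈ 0.06000.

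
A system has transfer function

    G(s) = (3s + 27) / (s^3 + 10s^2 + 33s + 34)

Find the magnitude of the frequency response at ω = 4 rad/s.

Substitute s = j4: numerator = 27 + j12, denominator = -126 + j68.
|G(j4)| = |27 + j12| / |-126 + j68| = 29.547 / 143.18 ≈ 0.2064.

|G(j4)| ≈ 0.2064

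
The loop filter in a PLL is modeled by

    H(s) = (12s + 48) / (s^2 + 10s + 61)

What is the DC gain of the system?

H(0) = 48/61 ≈ 0.7869

Set s = 0: H(0) = (48) / (61) = 48/61.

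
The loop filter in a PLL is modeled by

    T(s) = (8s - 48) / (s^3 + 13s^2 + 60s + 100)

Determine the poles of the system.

s = -4 + 2j, -4 - 2j, -5

The poles are the roots of the denominator s^3 + 13s^2 + 60s + 100 = 0.
Trying s = -5: the polynomial evaluates to 0, so (s + 5) is a factor.
Dividing out leaves s^2 + 8s + 20 = 0.
The quadratic formula then gives s = -4 ± 2j.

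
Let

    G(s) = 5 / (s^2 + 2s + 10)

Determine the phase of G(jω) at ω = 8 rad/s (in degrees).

∠G(j8) ≈ -163.5°

At s = j8: numerator = 5, denominator = -54 + j16.
∠G = ∠num − ∠den = 0° − (163.50°) = -163.5°.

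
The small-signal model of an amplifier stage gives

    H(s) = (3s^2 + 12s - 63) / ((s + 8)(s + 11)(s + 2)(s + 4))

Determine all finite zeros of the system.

Set the numerator to zero: 3s^2 + 12s - 63 = 0, i.e. 3·(s^2 + 4s - 21) = 0.
Factoring: (s + 7)(s - 3) = 0.

s = -7, 3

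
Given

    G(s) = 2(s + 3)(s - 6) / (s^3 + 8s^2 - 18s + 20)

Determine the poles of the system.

The poles are the roots of the denominator s^3 + 8s^2 - 18s + 20 = 0.
Trying s = -10: the polynomial evaluates to 0, so (s + 10) is a factor.
Dividing out leaves s^2 - 2s + 2 = 0.
The quadratic formula then gives s = 1 ± 1j.

s = 1 + j, 1 - j, -10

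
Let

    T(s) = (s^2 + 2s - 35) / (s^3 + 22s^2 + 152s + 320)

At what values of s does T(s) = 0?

s = 5, -7

Set the numerator to zero: s^2 + 2s - 35 = 0.
Factoring: (s - 5)(s + 7) = 0.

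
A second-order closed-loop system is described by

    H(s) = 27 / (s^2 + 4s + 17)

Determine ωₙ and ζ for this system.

ωₙ ≈ 4.123 rad/s, ζ ≈ 0.4851

Compare the denominator to the standard form s^2 + 2ζωₙs + ωₙ².
ωₙ² = 17, so ωₙ = √17 ≈ 4.123 rad/s.
2ζωₙ = 4, so ζ = 4/(2·√17) ≈ 0.4851.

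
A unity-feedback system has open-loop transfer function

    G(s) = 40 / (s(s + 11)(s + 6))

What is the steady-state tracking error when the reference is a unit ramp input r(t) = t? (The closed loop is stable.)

e_ss = 1.650

G(s) has one pole at the origin.
This is a Type 1 system. Kv = lim_{s→0} s·G(s) = 40/66 = 20/33.
e_ss = 1/Kv = 1/(20/33) = 33/20 ≈ 1.650.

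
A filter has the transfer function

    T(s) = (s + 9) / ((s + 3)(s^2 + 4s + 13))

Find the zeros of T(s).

s = -9

Set the numerator to zero: s + 9 = 0.
So s = -9.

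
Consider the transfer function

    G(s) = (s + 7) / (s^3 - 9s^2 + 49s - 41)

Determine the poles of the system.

s = 4 ± 5j, 1

The poles are the roots of the denominator s^3 - 9s^2 + 49s - 41 = 0.
Trying s = 1: the polynomial evaluates to 0, so (s - 1) is a factor.
Dividing out leaves s^2 - 8s + 41 = 0.
The quadratic formula then gives s = 4 ± 5j.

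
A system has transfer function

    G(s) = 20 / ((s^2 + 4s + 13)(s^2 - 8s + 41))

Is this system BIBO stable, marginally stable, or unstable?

The poles can be read from the denominator factors: s = -2 ± 3j, 4 ± 5j.
Since the pole(s) at s = 4 + 5j, 4 - 5j lie in the right half-plane, the system is unstable.

unstable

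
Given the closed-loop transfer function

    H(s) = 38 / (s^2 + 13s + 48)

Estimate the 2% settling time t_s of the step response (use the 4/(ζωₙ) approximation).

t_s ≈ 0.6154 s

Comparing s^2 + 13s + 48 to s^2 + 2ζωₙs + ωₙ²: ωₙ = √48 ≈ 6.928 rad/s and ζ = 13/(2·√48) ≈ 0.9382.
ζωₙ = 13/2 = 6.5, so t_s ≈ 4/(ζωₙ) = 4/6.5 ≈ 0.6154 s.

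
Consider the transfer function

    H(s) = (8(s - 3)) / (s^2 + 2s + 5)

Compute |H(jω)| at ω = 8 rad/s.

|H(j8)| ≈ 1.118

Substitute s = j8: numerator = -24 + j64, denominator = -59 + j16.
|H(j8)| = |-24 + j64| / |-59 + j16| = 68.352 / 61.131 ≈ 1.118.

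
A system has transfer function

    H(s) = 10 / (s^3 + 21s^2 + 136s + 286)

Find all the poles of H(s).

The poles are the roots of the denominator s^3 + 21s^2 + 136s + 286 = 0.
Trying s = -11: the polynomial evaluates to 0, so (s + 11) is a factor.
Dividing out leaves s^2 + 10s + 26 = 0.
The quadratic formula then gives s = -5 ± 1j.

s = -5 ± j, -11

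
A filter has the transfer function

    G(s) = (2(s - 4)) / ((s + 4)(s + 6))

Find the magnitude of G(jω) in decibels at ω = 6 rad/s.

|G(j6)|_dB ≈ -12.6 dB

Substitute s = j6: numerator = -8 + j12, denominator = -12 + j60.
|G(j6)| = |-8 + j12| / |-12 + j60| = 14.422 / 61.188 ≈ 0.2357.
In decibels: 20·log₁₀(0.2357) ≈ -12.6 dB.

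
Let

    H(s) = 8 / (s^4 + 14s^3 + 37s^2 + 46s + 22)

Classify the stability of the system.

stable

The denominator s^4 + 14s^3 + 37s^2 + 46s + 22 factors as (s^2 + 2s + 2)(s + 11)(s + 1), giving poles at s = -1 + j, -1 - j, -11, -1.
Since all poles lie strictly in the left half-plane, the system is stable.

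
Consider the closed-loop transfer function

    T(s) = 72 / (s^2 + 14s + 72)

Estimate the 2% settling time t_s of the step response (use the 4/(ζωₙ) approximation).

Comparing s^2 + 14s + 72 to s^2 + 2ζωₙs + ωₙ²: ωₙ = √72 ≈ 8.485 rad/s and ζ = 14/(2·√72) ≈ 0.8250.
ζωₙ = 14/2 = 7, so t_s ≈ 4/(ζωₙ) = 4/7 ≈ 0.5714 s.

t_s ≈ 0.5714 s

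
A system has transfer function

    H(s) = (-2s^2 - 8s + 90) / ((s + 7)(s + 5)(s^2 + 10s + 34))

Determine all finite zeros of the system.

Set the numerator to zero: -2s^2 - 8s + 90 = 0, i.e. -2·(s^2 + 4s - 45) = 0.
Factoring: (s + 9)(s - 5) = 0.

s = -9, 5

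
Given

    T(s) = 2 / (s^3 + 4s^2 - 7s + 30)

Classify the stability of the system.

The denominator s^3 + 4s^2 - 7s + 30 factors as (s + 6)(s^2 - 2s + 5), giving poles at s = -6, 1 ± 2j.
Since the pole(s) at s = 1 ± 2j lie in the right half-plane, the system is unstable.

unstable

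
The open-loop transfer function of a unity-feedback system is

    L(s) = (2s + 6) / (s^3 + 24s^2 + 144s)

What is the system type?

Factor s from the denominator: s^3 + 24s^2 + 144s = s·(s^2 + 24s + 144).
There is 1 pole at the origin, so the system is Type 1.

Type 1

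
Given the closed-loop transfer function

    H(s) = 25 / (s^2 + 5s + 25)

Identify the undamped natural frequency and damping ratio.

Compare the denominator to the standard form s^2 + 2ζωₙs + ωₙ².
ωₙ² = 25, so ωₙ = 5 rad/s.
2ζωₙ = 5, so ζ = 5/(2·5) = 0.5.

ωₙ = 5 rad/s, ζ = 0.5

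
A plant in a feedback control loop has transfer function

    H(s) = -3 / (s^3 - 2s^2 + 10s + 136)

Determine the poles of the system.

s = 3 ± 5j, -4

The poles are the roots of the denominator s^3 - 2s^2 + 10s + 136 = 0.
Trying s = -4: the polynomial evaluates to 0, so (s + 4) is a factor.
Dividing out leaves s^2 - 6s + 34 = 0.
The quadratic formula then gives s = 3 ± 5j.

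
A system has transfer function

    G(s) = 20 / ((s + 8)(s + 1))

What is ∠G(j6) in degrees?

∠G(j6) ≈ -117.4°

At s = j6: numerator = 20, denominator = -28 + j54.
∠G = ∠num − ∠den = 0° − (117.41°) = -117.4°.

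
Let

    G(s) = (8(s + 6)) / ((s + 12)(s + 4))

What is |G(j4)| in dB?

Substitute s = j4: numerator = 48 + j32, denominator = 32 + j64.
|G(j4)| = |48 + j32| / |32 + j64| = 57.689 / 71.554 ≈ 0.8062.
In decibels: 20·log₁₀(0.8062) ≈ -1.87 dB.

|G(j4)|_dB ≈ -1.87 dB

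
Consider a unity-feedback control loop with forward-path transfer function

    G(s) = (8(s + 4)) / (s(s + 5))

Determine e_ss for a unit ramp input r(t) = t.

e_ss = 0.1562

G(s) has one pole at the origin.
This is a Type 1 system. Kv = lim_{s→0} s·G(s) = 32/5.
e_ss = 1/Kv = 1/(32/5) = 5/32 ≈ 0.1562.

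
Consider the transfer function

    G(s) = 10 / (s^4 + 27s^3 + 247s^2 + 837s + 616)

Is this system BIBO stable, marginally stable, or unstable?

stable

The denominator s^4 + 27s^3 + 247s^2 + 837s + 616 factors as (s + 8)(s + 7)(s + 1)(s + 11), giving poles at s = -8, -7, -1, -11.
Since all poles lie strictly in the left half-plane, the system is stable.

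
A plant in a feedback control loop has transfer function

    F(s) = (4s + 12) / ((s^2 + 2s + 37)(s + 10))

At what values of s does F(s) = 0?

s = -3

Set the numerator to zero: 4s + 12 = 0, i.e. 4·(s + 3) = 0.
So s = -3.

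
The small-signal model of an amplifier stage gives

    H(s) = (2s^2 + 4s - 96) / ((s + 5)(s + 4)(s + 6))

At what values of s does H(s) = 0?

Set the numerator to zero: 2s^2 + 4s - 96 = 0, i.e. 2·(s^2 + 2s - 48) = 0.
Factoring: (s + 8)(s - 6) = 0.

s = -8, 6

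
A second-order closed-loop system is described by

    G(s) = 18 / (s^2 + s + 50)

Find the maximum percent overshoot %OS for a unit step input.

Comparing s^2 + s + 50 to s^2 + 2ζωₙs + ωₙ²: ωₙ = √50 ≈ 7.071 rad/s and ζ = 1/(2·√50) ≈ 0.07071.
%OS = 100·exp(−πζ/√(1−ζ²)) = 100·exp(−π·0.07071/√(1−0.07071²)) ≈ 80.0%.

%OS ≈ 80.0%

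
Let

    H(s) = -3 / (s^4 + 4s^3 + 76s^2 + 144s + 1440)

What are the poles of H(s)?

s = ±6j, -2 ± 6j

The poles are the roots of the denominator s^4 + 4s^3 + 76s^2 + 144s + 1440 = 0.
No real roots exist; factor into two real quadratics: (s^2 + 36)(s^2 + 4s + 40) = 0.
Each quadratic gives a conjugate pair via the quadratic formula.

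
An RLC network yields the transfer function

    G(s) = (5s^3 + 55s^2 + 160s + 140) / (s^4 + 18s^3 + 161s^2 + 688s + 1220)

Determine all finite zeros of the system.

Set the numerator to zero: 5s^3 + 55s^2 + 160s + 140 = 0, i.e. 5·(s^3 + 11s^2 + 32s + 28) = 0.
Factoring: (s + 2)^2(s + 7) = 0.

s = -2, -2, -7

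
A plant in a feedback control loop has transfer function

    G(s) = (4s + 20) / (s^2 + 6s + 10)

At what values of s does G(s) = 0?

Set the numerator to zero: 4s + 20 = 0, i.e. 4·(s + 5) = 0.
So s = -5.

s = -5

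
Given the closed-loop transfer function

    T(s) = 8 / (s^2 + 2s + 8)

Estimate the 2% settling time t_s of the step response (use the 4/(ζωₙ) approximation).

Comparing s^2 + 2s + 8 to s^2 + 2ζωₙs + ωₙ²: ωₙ = √8 ≈ 2.828 rad/s and ζ = 2/(2·√8) ≈ 0.3536.
ζωₙ = 2/2 = 1, so t_s ≈ 4/(ζωₙ) = 4/1 = 4 s.

t_s ≈ 4 s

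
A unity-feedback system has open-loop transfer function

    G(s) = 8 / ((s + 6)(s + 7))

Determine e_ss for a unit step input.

e_ss = 0.8400

G(s) has no poles at the origin.
This is a Type 0 system. Kp = lim_{s→0} G(s) = 8/42 = 4/21.
e_ss = 1/(1 + Kp) = 1/(1 + 4/21) = 21/25 ≈ 0.8400.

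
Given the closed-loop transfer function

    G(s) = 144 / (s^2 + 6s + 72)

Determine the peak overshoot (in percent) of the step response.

Comparing s^2 + 6s + 72 to s^2 + 2ζωₙs + ωₙ²: ωₙ = √72 ≈ 8.485 rad/s and ζ = 6/(2·√72) ≈ 0.3536.
%OS = 100·exp(−πζ/√(1−ζ²)) = 100·exp(−π·0.3536/√(1−0.3536²)) ≈ 30.5%.

%OS ≈ 30.5%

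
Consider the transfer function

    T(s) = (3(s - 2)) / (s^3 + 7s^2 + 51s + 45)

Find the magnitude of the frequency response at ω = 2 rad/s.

Substitute s = j2: numerator = -6 + j6, denominator = 17 + j94.
|T(j2)| = |-6 + j6| / |17 + j94| = 8.4853 / 95.525 ≈ 0.08883.

|T(j2)| ≈ 0.08883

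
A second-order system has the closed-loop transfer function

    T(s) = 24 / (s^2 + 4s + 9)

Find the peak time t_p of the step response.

t_p ≈ 1.405 s

Comparing s^2 + 4s + 9 to s^2 + 2ζωₙs + ωₙ²: ωₙ = 3 rad/s and ζ = 4/(2·3) ≈ 0.6667.
ζωₙ = 4/2 = 2, so ω_d = ωₙ√(1−ζ²) = √(ωₙ² − (ζωₙ)²) = √(9 − 2²) = √5 ≈ 2.236 rad/s.
t_p = π/ω_d = π/2.236 ≈ 1.405 s.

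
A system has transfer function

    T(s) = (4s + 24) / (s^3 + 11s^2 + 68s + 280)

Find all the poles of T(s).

The poles are the roots of the denominator s^3 + 11s^2 + 68s + 280 = 0.
Trying s = -7: the polynomial evaluates to 0, so (s + 7) is a factor.
Dividing out leaves s^2 + 4s + 40 = 0.
The quadratic formula then gives s = -2 ± 6j.

s = -2 ± 6j, -7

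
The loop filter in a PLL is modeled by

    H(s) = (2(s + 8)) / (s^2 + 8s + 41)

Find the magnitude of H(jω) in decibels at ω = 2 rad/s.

Substitute s = j2: numerator = 16 + j4, denominator = 37 + j16.
|H(j2)| = |16 + j4| / |37 + j16| = 16.492 / 40.311 ≈ 0.4091.
In decibels: 20·log₁₀(0.4091) ≈ -7.76 dB.

|H(j2)|_dB ≈ -7.76 dB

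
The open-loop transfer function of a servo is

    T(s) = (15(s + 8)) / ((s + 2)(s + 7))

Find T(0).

T(0) = 60/7 ≈ 8.571

At s = 0 each factor (s + a) contributes a and each (s^2 + bs + c) contributes c.
T(0) = 15·(8) / ((2) · (7)) = 120/14 = 60/7.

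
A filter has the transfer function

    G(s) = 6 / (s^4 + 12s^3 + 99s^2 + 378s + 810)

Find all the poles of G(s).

The poles are the roots of the denominator s^4 + 12s^3 + 99s^2 + 378s + 810 = 0.
No real roots exist; factor into two real quadratics: (s^2 + 6s + 18)(s^2 + 6s + 45) = 0.
Each quadratic gives a conjugate pair via the quadratic formula.

s = -3 + 3j, -3 - 3j, -3 + 6j, -3 - 6j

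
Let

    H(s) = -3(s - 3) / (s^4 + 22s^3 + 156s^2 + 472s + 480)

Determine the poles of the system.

s = -4 + 2j, -4 - 2j, -12, -2

The poles are the roots of the denominator s^4 + 22s^3 + 156s^2 + 472s + 480 = 0.
Trying s = -12: the polynomial evaluates to 0, so (s + 12) is a factor.
Dividing out leaves s^3 + 10s^2 + 36s + 40 = 0.
This factors further as (s^2 + 8s + 20)(s + 2) = 0.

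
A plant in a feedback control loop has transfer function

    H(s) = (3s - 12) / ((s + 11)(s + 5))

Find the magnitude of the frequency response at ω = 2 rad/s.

Substitute s = j2: numerator = -12 + j6, denominator = 51 + j32.
|H(j2)| = |-12 + j6| / |51 + j32| = 13.416 / 60.208 ≈ 0.2228.

|H(j2)| ≈ 0.2228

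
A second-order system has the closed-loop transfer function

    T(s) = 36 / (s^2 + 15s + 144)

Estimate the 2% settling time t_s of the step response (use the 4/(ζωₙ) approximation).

Comparing s^2 + 15s + 144 to s^2 + 2ζωₙs + ωₙ²: ωₙ = 12 rad/s and ζ = 15/(2·12) = 0.625.
ζωₙ = 15/2 = 7.5, so t_s ≈ 4/(ζωₙ) = 4/7.5 ≈ 0.5333 s.

t_s ≈ 0.5333 s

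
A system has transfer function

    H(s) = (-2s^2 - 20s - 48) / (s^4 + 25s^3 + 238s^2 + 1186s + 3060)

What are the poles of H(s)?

s = -9, -3 ± 5j, -10

The poles are the roots of the denominator s^4 + 25s^3 + 238s^2 + 1186s + 3060 = 0.
Trying s = -9: the polynomial evaluates to 0, so (s + 9) is a factor.
Dividing out leaves s^3 + 16s^2 + 94s + 340 = 0.
This factors further as (s^2 + 6s + 34)(s + 10) = 0.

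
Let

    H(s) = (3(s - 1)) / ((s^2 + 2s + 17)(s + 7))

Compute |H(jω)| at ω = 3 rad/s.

|H(j3)| ≈ 0.1246

Substitute s = j3: numerator = -3 + j9, denominator = 38 + j66.
|H(j3)| = |-3 + j9| / |38 + j66| = 9.4868 / 76.158 ≈ 0.1246.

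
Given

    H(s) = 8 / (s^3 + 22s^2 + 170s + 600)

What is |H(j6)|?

Substitute s = j6: numerator = 8, denominator = -192 + j804.
|H(j6)| = |8| / |-192 + j804| = 8 / 826.61 ≈ 0.009678.

|H(j6)| ≈ 0.009678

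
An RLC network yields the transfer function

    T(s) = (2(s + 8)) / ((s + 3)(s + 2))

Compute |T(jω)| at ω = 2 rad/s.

|T(j2)| ≈ 1.617

Substitute s = j2: numerator = 16 + j4, denominator = 2 + j10.
|T(j2)| = |16 + j4| / |2 + j10| = 16.492 / 10.198 ≈ 1.617.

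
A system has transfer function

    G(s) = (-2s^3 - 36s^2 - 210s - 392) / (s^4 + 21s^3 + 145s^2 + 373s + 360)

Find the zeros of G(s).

Set the numerator to zero: -2s^3 - 36s^2 - 210s - 392 = 0, i.e. -2·(s^3 + 18s^2 + 105s + 196) = 0.
Factoring: (s + 7)^2(s + 4) = 0.

s = -7, -4, -7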